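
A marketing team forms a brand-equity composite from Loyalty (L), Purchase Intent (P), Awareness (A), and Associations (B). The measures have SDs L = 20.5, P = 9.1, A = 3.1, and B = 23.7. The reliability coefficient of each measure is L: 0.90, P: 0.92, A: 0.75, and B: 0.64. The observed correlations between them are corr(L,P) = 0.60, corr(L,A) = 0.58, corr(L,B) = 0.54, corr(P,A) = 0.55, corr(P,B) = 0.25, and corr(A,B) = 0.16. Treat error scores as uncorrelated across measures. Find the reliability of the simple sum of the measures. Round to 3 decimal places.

Var(L+P+A+B) = 20.5² + 9.1² + 3.1² + 23.7² + 2·[20.5·9.1·0.60 + 20.5·3.1·0.58 + 20.5·23.7·0.54 + 9.1·3.1·0.55 + 9.1·23.7·0.25 + 3.1·23.7·0.16] = 1074.36 + 984.672 = 2059.03.
Under uncorrelated errors the observed covariances equal the true-score covariances, so only the own-variance terms attenuate.
True-score variance = [20.5²·0.90 + 9.1²·0.92 + 3.1²·0.75 + 23.7²·0.64] + 984.672 = 821.099 + 984.672 = 1805.77.
Reliability = 1805.77 / 2059.03 = 0.877.

0.877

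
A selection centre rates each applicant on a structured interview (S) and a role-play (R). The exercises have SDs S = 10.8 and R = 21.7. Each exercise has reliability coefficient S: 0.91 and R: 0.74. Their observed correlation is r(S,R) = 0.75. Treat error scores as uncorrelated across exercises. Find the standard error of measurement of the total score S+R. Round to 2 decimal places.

Var(total) = 587.53 + 351.54 = 939.07.
True-score variance = 454.601 + 351.54 = 806.141, so reliability = 0.8584.
Error variance = 939.07 − 806.141 = 132.929; SEM = √132.929 = 11.53.

11.53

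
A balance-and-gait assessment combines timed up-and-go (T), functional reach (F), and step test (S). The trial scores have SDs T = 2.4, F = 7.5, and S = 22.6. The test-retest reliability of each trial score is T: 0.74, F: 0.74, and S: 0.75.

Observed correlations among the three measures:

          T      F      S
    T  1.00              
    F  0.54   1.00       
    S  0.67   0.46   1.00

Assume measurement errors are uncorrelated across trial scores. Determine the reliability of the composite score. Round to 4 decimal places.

Var(T+F+S) = 2.4² + 7.5² + 22.6² + 2·[2.4·7.5·0.54 + 2.4·22.6·0.67 + 7.5·22.6·0.46] = 572.77 + 248.062 = 820.832.
Because errors are independent across components, Cov(Tᵢ,Tⱼ) = Cov(Xᵢ,Xⱼ); the off-diagonal part of the true-score variance is the same as above.
True-score variance = [2.4²·0.74 + 7.5²·0.74 + 22.6²·0.75] + 248.062 = 428.957 + 248.062 = 677.019.
Reliability = 677.019 / 820.832 = 0.8248.

0.8248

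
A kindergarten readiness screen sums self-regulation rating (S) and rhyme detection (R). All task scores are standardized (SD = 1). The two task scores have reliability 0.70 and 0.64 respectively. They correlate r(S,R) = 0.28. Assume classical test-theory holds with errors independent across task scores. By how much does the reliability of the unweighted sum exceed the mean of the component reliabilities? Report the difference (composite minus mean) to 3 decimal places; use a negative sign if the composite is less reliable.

0.072

Var(sum) = 2 + 0.56 = 2.56; true-score variance = 1.34 + 0.56 = 1.9; composite reliability = 0.7422.
Mean component reliability = 0.6700.
Difference = 0.7422 − 0.6700 = 0.072.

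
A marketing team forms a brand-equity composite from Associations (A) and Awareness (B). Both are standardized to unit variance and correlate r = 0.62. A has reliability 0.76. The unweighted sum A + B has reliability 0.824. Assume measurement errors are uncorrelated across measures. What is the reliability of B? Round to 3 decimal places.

Var(A+B) = 2 + 2·0.62 = 3.240.
True-score variance = ρ_A + ρ_B + 2·0.62, so 0.824 = (0.76 + ρ_B + 1.24) / 3.240.
ρ_B = 0.824·3.240 − 0.76 − 1.24 = 0.670.

0.670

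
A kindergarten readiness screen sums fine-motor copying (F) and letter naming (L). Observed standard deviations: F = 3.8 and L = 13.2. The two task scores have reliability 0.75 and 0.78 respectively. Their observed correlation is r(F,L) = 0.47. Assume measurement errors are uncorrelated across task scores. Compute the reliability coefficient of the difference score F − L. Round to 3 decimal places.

Var(F−L) = 3.8² + 13.2² − 2·3.8·13.2·0.47 = 188.68 − 47.1504 = 141.53.
Under uncorrelated errors the observed covariances equal the true-score covariances, so only the own-variance terms attenuate.
True-score variance = [3.8²·0.75 + 13.2²·0.78] − 47.1504 = 146.737 − 47.1504 = 99.5868.
Reliability = 99.5868 / 141.53 = 0.704.

0.704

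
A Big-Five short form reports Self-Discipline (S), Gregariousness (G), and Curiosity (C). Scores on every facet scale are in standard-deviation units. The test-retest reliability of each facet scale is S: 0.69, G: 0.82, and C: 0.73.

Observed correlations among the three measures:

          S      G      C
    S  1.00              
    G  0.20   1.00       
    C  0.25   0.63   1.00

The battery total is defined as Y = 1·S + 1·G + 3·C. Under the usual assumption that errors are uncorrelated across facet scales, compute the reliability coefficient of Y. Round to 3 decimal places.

0.825

Var(Y) = 1 + 1 + 3² + 2·[0.20 + 3·0.25 + 3·0.63] = 11 + 5.68 = 16.68.
Because errors are independent across components, Cov(Tᵢ,Tⱼ) = Cov(Xᵢ,Xⱼ); the off-diagonal part of the true-score variance is the same as above.
True-score variance = [0.69 + 0.82 + 3²·0.73] + 5.68 = 8.08 + 5.68 = 13.76.
Reliability = 13.76 / 16.68 = 0.825.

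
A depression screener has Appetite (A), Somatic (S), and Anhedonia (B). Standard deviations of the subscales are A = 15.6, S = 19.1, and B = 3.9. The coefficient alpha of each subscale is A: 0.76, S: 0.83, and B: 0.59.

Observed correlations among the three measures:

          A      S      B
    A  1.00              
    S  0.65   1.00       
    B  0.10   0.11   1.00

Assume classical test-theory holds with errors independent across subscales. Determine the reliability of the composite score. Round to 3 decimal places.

Var(A+S+B) = 15.6² + 19.1² + 3.9² + 2·[15.6·19.1·0.65 + 15.6·3.9·0.10 + 19.1·3.9·0.11] = 623.38 + 415.904 = 1039.28.
Under uncorrelated errors the observed covariances equal the true-score covariances, so only the own-variance terms attenuate.
True-score variance = [15.6²·0.76 + 19.1²·0.83 + 3.9²·0.59] + 415.904 = 496.72 + 415.904 = 912.624.
Reliability = 912.624 / 1039.28 = 0.878.

0.878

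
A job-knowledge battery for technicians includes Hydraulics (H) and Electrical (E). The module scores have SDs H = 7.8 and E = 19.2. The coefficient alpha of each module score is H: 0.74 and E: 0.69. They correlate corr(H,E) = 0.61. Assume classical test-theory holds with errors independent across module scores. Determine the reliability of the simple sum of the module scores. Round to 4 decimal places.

Var(H+E) = 7.8² + 19.2² + 2·[7.8·19.2·0.61] = 429.48 + 182.707 = 612.187.
With uncorrelated errors the cross-covariances are all true-score covariance, so they carry over unchanged; only the diagonal terms shrink to ρᵢσᵢ².
True-score variance = [7.8²·0.74 + 19.2²·0.69] + 182.707 = 299.383 + 182.707 = 482.09.
Reliability = 482.09 / 612.187 = 0.7875.

0.7875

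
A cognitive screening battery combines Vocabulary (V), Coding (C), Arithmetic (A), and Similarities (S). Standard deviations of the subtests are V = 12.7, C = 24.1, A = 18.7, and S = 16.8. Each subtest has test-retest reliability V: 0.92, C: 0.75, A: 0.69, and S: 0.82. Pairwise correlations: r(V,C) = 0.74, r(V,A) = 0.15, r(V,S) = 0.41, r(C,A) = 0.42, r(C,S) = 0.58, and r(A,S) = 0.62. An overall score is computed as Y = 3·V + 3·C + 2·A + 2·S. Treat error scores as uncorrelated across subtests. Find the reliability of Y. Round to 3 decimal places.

0.904

Var(Y) = 3²·12.7² + 3²·24.1² + 2²·18.7² + 2²·16.8² + 2·[9·12.7·24.1·0.74 + 6·12.7·18.7·0.15 + 6·12.7·16.8·0.41 + 6·24.1·18.7·0.42 + 6·24.1·16.8·0.58 + 4·18.7·16.8·0.62] = 9206.62 + 12201.6 = 21408.3.
Under uncorrelated errors the observed covariances equal the true-score covariances, so only the own-variance terms attenuate.
True-score variance = [3²·12.7²·0.92 + 3²·24.1²·0.75 + 2²·18.7²·0.69 + 2²·16.8²·0.82] + 12201.6 = 7146.84 + 12201.6 = 19348.5.
Reliability = 19348.5 / 21408.3 = 0.904.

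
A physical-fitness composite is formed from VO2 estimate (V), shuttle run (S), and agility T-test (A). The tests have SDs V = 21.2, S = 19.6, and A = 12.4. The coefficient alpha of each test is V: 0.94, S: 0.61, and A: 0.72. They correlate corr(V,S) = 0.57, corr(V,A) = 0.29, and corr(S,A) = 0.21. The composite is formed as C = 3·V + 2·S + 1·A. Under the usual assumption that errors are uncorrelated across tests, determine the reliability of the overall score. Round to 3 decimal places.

0.904

Var(C) = 3²·21.2² + 2²·19.6² + 12.4² + 2·[6·21.2·19.6·0.57 + 3·21.2·12.4·0.29 + 2·19.6·12.4·0.21] = 5735.36 + 3503.72 = 9239.08.
Under uncorrelated errors the observed covariances equal the true-score covariances, so only the own-variance terms attenuate.
True-score variance = [3²·21.2²·0.94 + 2²·19.6²·0.61 + 12.4²·0.72] + 3503.72 = 4850.32 + 3503.72 = 8354.04.
Reliability = 8354.04 / 9239.08 = 0.904.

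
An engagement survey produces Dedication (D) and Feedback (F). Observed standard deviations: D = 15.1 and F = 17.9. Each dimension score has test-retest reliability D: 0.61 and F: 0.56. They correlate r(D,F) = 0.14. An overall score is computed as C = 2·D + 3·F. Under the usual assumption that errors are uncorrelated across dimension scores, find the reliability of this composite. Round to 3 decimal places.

0.618

Var(C) = 2²·15.1² + 3²·17.9² + 2·[6·15.1·17.9·0.14] = 3795.73 + 454.087 = 4249.82.
With uncorrelated errors the cross-covariances are all true-score covariance, so they carry over unchanged; only the diagonal terms shrink to ρᵢσᵢ².
True-score variance = [2²·15.1²·0.61 + 3²·17.9²·0.56] + 454.087 = 2171.21 + 454.087 = 2625.3.
Reliability = 2625.3 / 4249.82 = 0.618.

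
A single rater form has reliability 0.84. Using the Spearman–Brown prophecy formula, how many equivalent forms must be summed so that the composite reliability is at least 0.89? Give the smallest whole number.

2

k ≥ ρ*(1−ρ₁)/(ρ₁(1−ρ*)) = 0.89·0.16 / (0.84·0.11) = 1.541.
Smallest integer k = 2.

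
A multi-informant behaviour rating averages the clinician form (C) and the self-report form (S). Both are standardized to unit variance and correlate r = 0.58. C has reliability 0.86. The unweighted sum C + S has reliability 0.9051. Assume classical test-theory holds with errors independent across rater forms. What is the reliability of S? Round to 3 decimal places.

Var(C+S) = 2 + 2·0.58 = 3.160.
True-score variance = ρ_C + ρ_S + 2·0.58, so 0.9051 = (0.86 + ρ_S + 1.16) / 3.160.
ρ_S = 0.9051·3.160 − 0.86 − 1.16 = 0.840.

0.840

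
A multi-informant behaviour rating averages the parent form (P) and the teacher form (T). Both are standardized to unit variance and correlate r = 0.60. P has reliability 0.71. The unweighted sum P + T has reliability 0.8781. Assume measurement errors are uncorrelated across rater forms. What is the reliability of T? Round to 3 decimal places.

Var(P+T) = 2 + 2·0.60 = 3.200.
True-score variance = ρ_P + ρ_T + 2·0.60, so 0.8781 = (0.71 + ρ_T + 1.20) / 3.200.
ρ_T = 0.8781·3.200 − 0.71 − 1.20 = 0.900.

0.900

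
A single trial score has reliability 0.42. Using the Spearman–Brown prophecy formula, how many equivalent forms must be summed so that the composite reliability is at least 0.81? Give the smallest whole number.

k ≥ ρ*(1−ρ₁)/(ρ₁(1−ρ*)) = 0.81·0.58 / (0.42·0.19) = 5.887.
Smallest integer k = 6.

6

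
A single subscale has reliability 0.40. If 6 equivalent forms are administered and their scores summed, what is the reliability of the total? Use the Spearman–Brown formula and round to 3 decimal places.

ρ_k = kρ / (1 + (k−1)ρ) = 6·0.40 / (1 + 5·0.40) = 2.400 / 3.000 = 0.800.

0.800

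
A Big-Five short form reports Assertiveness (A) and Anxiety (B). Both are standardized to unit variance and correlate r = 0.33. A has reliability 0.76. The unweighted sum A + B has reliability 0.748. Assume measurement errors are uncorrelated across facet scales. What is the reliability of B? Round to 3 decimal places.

0.570

Var(A+B) = 2 + 2·0.33 = 2.660.
True-score variance = ρ_A + ρ_B + 2·0.33, so 0.748 = (0.76 + ρ_B + 0.66) / 2.660.
ρ_B = 0.748·2.660 − 0.76 − 0.66 = 0.570.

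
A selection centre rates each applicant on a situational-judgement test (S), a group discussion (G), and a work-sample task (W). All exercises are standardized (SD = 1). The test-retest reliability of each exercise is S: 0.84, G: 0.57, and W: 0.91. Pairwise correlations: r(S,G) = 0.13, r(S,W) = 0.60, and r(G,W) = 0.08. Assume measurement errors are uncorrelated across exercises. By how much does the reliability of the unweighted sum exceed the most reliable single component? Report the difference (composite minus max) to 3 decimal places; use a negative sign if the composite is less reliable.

-0.057

Var(sum) = 3 + 1.62 = 4.62; true-score variance = 2.32 + 1.62 = 3.94; composite reliability = 0.8528.
Max component reliability = 0.9100.
Difference = 0.8528 − 0.9100 = -0.057.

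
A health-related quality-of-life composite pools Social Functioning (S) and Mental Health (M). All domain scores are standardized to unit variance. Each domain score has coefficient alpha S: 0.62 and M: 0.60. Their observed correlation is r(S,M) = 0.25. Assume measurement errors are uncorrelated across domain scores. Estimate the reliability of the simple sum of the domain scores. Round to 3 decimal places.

Var(S+M) = 2 + 2·[0.25] = 2 + 0.5 = 2.5.
With uncorrelated errors the cross-covariances are all true-score covariance, so they carry over unchanged; only the diagonal terms shrink to ρᵢσᵢ².
True-score variance = [0.62 + 0.60] + 0.5 = 1.22 + 0.5 = 1.72.
Reliability = 1.72 / 2.5 = 0.688.

0.688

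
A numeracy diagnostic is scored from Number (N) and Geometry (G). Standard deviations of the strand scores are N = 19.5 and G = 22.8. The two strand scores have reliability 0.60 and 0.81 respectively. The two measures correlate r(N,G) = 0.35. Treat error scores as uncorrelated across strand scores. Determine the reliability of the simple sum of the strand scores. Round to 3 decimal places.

Var(N+G) = 19.5² + 22.8² + 2·[19.5·22.8·0.35] = 900.09 + 311.22 = 1211.31.
Because errors are independent across components, Cov(Tᵢ,Tⱼ) = Cov(Xᵢ,Xⱼ); the off-diagonal part of the true-score variance is the same as above.
True-score variance = [19.5²·0.60 + 22.8²·0.81] + 311.22 = 649.22 + 311.22 = 960.44.
Reliability = 960.44 / 1211.31 = 0.793.

0.793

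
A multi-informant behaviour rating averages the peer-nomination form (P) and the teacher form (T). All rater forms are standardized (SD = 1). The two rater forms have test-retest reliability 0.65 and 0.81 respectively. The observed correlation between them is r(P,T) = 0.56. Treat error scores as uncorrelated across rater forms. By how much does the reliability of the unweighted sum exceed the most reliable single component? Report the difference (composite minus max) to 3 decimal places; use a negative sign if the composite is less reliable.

0.017

Var(sum) = 2 + 1.12 = 3.12; true-score variance = 1.46 + 1.12 = 2.58; composite reliability = 0.8269.
Max component reliability = 0.8100.
Difference = 0.8269 − 0.8100 = 0.017.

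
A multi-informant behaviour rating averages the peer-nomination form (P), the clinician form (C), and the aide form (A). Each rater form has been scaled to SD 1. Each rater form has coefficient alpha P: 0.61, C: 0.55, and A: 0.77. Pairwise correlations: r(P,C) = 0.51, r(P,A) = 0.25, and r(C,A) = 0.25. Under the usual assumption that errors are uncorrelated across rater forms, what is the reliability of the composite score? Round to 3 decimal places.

Var(P+C+A) = 3 + 2·[0.51 + 0.25 + 0.25] = 3 + 2.02 = 5.02.
With uncorrelated errors the cross-covariances are all true-score covariance, so they carry over unchanged; only the diagonal terms shrink to ρᵢσᵢ².
True-score variance = [0.61 + 0.55 + 0.77] + 2.02 = 1.93 + 2.02 = 3.95.
Reliability = 3.95 / 5.02 = 0.787.

0.787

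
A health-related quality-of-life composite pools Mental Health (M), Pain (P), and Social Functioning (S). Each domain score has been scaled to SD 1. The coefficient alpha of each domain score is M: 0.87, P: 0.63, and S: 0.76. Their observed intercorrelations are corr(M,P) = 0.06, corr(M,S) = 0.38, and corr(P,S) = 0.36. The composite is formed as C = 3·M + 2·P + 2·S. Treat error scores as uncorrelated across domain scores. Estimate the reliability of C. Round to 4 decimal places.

0.8565

Var(C) = 3² + 2² + 2² + 2·[6·0.06 + 6·0.38 + 4·0.36] = 17 + 8.16 = 25.16.
With uncorrelated errors the cross-covariances are all true-score covariance, so they carry over unchanged; only the diagonal terms shrink to ρᵢσᵢ².
True-score variance = [3²·0.87 + 2²·0.63 + 2²·0.76] + 8.16 = 13.39 + 8.16 = 21.55.
Reliability = 21.55 / 25.16 = 0.8565.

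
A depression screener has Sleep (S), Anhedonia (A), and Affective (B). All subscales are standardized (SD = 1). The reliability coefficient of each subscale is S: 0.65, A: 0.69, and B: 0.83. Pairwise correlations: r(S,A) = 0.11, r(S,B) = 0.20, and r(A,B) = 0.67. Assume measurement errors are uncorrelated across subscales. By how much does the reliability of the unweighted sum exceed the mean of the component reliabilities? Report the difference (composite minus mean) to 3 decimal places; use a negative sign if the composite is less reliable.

0.109

Var(sum) = 3 + 1.96 = 4.96; true-score variance = 2.17 + 1.96 = 4.13; composite reliability = 0.8327.
Mean component reliability = 0.7233.
Difference = 0.8327 − 0.7233 = 0.109.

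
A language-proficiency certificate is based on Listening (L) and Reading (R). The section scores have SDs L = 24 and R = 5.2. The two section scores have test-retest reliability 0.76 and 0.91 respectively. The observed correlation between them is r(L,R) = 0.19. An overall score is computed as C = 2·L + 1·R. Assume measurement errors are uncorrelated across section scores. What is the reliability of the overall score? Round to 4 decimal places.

Var(C) = 2²·24² + 5.2² + 2·[2·24·5.2·0.19] = 2331.04 + 94.848 = 2425.89.
Under uncorrelated errors the observed covariances equal the true-score covariances, so only the own-variance terms attenuate.
True-score variance = [2²·24²·0.76 + 5.2²·0.91] + 94.848 = 1775.65 + 94.848 = 1870.49.
Reliability = 1870.49 / 2425.89 = 0.7711.

0.7711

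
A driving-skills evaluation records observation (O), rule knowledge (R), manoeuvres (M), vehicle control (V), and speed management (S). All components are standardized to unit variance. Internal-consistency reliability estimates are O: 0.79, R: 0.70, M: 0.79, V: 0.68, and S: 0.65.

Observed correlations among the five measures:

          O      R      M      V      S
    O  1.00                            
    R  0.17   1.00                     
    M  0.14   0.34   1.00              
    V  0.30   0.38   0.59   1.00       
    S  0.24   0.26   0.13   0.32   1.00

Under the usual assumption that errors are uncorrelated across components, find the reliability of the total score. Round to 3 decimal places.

Var(O+R+M+V+S) = 5 + 2·[0.17 + 0.14 + 0.30 + 0.24 + 0.34 + 0.38 + 0.26 + 0.59 + 0.13 + 0.32] = 5 + 5.74 = 10.74.
Because errors are independent across components, Cov(Tᵢ,Tⱼ) = Cov(Xᵢ,Xⱼ); the off-diagonal part of the true-score variance is the same as above.
True-score variance = [0.79 + 0.70 + 0.79 + 0.68 + 0.65] + 5.74 = 3.61 + 5.74 = 9.35.
Reliability = 9.35 / 10.74 = 0.871.

0.871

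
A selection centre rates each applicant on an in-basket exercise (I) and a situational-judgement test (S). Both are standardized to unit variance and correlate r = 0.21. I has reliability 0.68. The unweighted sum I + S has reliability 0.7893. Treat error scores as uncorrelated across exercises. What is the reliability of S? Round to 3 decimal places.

Var(I+S) = 2 + 2·0.21 = 2.420.
True-score variance = ρ_I + ρ_S + 2·0.21, so 0.7893 = (0.68 + ρ_S + 0.42) / 2.420.
ρ_S = 0.7893·2.420 − 0.68 − 0.42 = 0.810.

0.810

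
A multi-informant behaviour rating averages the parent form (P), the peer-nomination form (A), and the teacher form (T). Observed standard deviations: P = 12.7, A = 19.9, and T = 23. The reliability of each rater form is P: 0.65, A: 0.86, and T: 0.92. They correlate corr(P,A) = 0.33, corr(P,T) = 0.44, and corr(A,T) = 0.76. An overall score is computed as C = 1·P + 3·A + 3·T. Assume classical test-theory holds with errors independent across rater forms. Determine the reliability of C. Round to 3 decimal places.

0.942

Var(C) = 12.7² + 3²·19.9² + 3²·23² + 2·[3·12.7·19.9·0.33 + 3·12.7·23·0.44 + 9·19.9·23·0.76] = 8486.38 + 7532.89 = 16019.3.
Because errors are independent across components, Cov(Tᵢ,Tⱼ) = Cov(Xᵢ,Xⱼ); the off-diagonal part of the true-score variance is the same as above.
True-score variance = [12.7²·0.65 + 3²·19.9²·0.86 + 3²·23²·0.92] + 7532.89 = 7550.08 + 7532.89 = 15083.
Reliability = 15083 / 16019.3 = 0.942.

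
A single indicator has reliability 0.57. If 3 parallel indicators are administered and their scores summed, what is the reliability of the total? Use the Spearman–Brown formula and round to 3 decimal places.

0.799

ρ_k = kρ / (1 + (k−1)ρ) = 3·0.57 / (1 + 2·0.57) = 1.710 / 2.140 = 0.799.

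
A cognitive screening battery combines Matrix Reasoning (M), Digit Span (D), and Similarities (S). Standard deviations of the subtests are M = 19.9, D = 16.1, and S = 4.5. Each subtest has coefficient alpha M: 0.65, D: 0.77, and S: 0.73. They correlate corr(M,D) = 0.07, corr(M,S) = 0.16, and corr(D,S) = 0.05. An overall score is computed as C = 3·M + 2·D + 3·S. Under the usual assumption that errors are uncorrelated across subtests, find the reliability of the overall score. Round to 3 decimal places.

0.713

Var(C) = 3²·19.9² + 2²·16.1² + 3²·4.5² + 2·[6·19.9·16.1·0.07 + 9·19.9·4.5·0.16 + 6·16.1·4.5·0.05] = 4783.18 + 570.502 = 5353.68.
With uncorrelated errors the cross-covariances are all true-score covariance, so they carry over unchanged; only the diagonal terms shrink to ρᵢσᵢ².
True-score variance = [3²·19.9²·0.65 + 2²·16.1²·0.77 + 3²·4.5²·0.73] + 570.502 = 3248.07 + 570.502 = 3818.57.
Reliability = 3818.57 / 5353.68 = 0.713.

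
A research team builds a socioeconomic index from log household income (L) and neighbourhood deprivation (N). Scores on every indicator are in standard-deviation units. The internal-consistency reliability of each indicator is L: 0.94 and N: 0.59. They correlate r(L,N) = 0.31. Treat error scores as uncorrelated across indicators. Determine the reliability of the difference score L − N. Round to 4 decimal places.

Var(L−N) = 1 + 1 − 2·0.31 = 2 − 0.62 = 1.38.
Because errors are independent across components, Cov(Tᵢ,Tⱼ) = Cov(Xᵢ,Xⱼ); the off-diagonal part of the true-score variance is the same as above.
True-score variance = [0.94 + 0.59] − 0.62 = 1.53 − 0.62 = 0.91.
Reliability = 0.91 / 1.38 = 0.6594.

0.6594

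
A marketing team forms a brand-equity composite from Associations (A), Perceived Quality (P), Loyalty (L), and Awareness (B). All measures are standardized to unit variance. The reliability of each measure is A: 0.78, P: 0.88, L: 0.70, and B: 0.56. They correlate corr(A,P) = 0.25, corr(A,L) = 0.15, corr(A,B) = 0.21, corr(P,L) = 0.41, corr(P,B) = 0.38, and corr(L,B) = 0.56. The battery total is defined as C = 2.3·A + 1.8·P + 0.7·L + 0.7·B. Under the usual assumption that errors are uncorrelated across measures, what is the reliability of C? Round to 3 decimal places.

0.875

Var(C) = 2.3² + 1.8² + 0.7² + 0.7² + 2·[4.14·0.25 + 1.61·0.15 + 1.61·0.21 + 1.26·0.41 + 1.26·0.38 + 0.49·0.56] = 9.51 + 5.7688 = 15.2788.
Because errors are independent across components, Cov(Tᵢ,Tⱼ) = Cov(Xᵢ,Xⱼ); the off-diagonal part of the true-score variance is the same as above.
True-score variance = [2.3²·0.78 + 1.8²·0.88 + 0.7²·0.70 + 0.7²·0.56] + 5.7688 = 7.5948 + 5.7688 = 13.3636.
Reliability = 13.3636 / 15.2788 = 0.875.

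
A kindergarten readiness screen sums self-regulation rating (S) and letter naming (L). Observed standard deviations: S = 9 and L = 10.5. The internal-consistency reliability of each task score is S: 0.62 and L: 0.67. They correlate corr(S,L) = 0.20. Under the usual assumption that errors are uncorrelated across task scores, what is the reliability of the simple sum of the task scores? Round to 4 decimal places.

Var(S+L) = 9² + 10.5² + 2·[9·10.5·0.20] = 191.25 + 37.8 = 229.05.
With uncorrelated errors the cross-covariances are all true-score covariance, so they carry over unchanged; only the diagonal terms shrink to ρᵢσᵢ².
True-score variance = [9²·0.62 + 10.5²·0.67] + 37.8 = 124.088 + 37.8 = 161.888.
Reliability = 161.888 / 229.05 = 0.7068.

0.7068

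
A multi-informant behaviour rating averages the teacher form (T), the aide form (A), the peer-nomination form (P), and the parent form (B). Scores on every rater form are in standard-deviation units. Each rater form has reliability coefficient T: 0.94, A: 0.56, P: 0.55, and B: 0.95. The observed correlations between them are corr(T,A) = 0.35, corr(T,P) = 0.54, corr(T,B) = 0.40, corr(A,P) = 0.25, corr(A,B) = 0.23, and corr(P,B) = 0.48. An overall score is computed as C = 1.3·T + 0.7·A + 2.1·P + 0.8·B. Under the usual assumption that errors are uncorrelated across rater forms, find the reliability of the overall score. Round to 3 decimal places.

Var(C) = 1.3² + 0.7² + 2.1² + 0.8² + 2·[0.91·0.35 + 2.73·0.54 + 1.04·0.40 + 1.47·0.25 + 0.56·0.23 + 1.68·0.48] = 7.23 + 7.0228 = 14.2528.
Under uncorrelated errors the observed covariances equal the true-score covariances, so only the own-variance terms attenuate.
True-score variance = [1.3²·0.94 + 0.7²·0.56 + 2.1²·0.55 + 0.8²·0.95] + 7.0228 = 4.8965 + 7.0228 = 11.9193.
Reliability = 11.9193 / 14.2528 = 0.836.

0.836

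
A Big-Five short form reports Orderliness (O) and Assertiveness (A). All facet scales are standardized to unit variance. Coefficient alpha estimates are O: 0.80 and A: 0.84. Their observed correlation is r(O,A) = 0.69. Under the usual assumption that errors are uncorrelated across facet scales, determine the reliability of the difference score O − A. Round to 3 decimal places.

0.419

Var(O−A) = 1 + 1 − 2·0.69 = 2 − 1.38 = 0.62.
Under uncorrelated errors the observed covariances equal the true-score covariances, so only the own-variance terms attenuate.
True-score variance = [0.80 + 0.84] − 1.38 = 1.64 − 1.38 = 0.26.
Reliability = 0.26 / 0.62 = 0.419.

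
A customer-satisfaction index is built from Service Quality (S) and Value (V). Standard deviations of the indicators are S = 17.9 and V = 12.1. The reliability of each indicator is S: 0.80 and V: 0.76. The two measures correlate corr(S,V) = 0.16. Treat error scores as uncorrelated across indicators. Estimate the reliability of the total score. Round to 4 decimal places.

Var(S+V) = 17.9² + 12.1² + 2·[17.9·12.1·0.16] = 466.82 + 69.3088 = 536.129.
Because errors are independent across components, Cov(Tᵢ,Tⱼ) = Cov(Xᵢ,Xⱼ); the off-diagonal part of the true-score variance is the same as above.
True-score variance = [17.9²·0.80 + 12.1²·0.76] + 69.3088 = 367.6 + 69.3088 = 436.908.
Reliability = 436.908 / 536.129 = 0.8149.

0.8149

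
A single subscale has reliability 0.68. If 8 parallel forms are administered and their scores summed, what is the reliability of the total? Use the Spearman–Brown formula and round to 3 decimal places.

ρ_k = kρ / (1 + (k−1)ρ) = 8·0.68 / (1 + 7·0.68) = 5.440 / 5.760 = 0.944.

0.944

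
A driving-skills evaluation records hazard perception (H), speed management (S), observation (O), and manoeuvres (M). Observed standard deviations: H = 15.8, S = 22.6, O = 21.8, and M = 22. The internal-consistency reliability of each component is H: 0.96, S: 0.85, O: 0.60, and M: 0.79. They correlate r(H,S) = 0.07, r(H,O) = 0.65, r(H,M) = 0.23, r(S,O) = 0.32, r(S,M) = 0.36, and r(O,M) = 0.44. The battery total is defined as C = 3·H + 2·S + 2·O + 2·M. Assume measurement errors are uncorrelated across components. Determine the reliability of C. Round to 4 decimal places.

0.9050

Var(C) = 3²·15.8² + 2²·22.6² + 2²·21.8² + 2²·22² + 2·[6·15.8·22.6·0.07 + 6·15.8·21.8·0.65 + 6·15.8·22·0.23 + 4·22.6·21.8·0.32 + 4·22.6·22·0.36 + 4·21.8·22·0.44] = 8126.76 + 8327.34 = 16454.1.
With uncorrelated errors the cross-covariances are all true-score covariance, so they carry over unchanged; only the diagonal terms shrink to ρᵢσᵢ².
True-score variance = [3²·15.8²·0.96 + 2²·22.6²·0.85 + 2²·21.8²·0.60 + 2²·22²·0.79] + 8327.34 = 6563.49 + 8327.34 = 14890.8.
Reliability = 14890.8 / 16454.1 = 0.9050.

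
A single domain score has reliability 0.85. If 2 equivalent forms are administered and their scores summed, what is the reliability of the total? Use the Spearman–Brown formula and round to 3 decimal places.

ρ_k = kρ / (1 + (k−1)ρ) = 2·0.85 / (1 + 1·0.85) = 1.700 / 1.850 = 0.919.

0.919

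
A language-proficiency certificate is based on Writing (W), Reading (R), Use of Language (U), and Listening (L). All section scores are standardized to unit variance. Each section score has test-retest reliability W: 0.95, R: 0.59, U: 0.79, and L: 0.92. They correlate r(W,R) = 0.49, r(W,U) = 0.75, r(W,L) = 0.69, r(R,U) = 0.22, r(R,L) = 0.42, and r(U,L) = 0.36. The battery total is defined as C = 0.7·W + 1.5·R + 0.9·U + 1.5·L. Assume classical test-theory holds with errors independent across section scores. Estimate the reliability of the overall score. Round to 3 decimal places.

0.898

Var(C) = 0.7² + 1.5² + 0.9² + 1.5² + 2·[1.05·0.49 + 0.63·0.75 + 1.05·0.69 + 1.35·0.22 + 2.25·0.42 + 1.35·0.36] = 5.8 + 6.879 = 12.679.
Under uncorrelated errors the observed covariances equal the true-score covariances, so only the own-variance terms attenuate.
True-score variance = [0.7²·0.95 + 1.5²·0.59 + 0.9²·0.79 + 1.5²·0.92] + 6.879 = 4.5029 + 6.879 = 11.3819.
Reliability = 11.3819 / 12.679 = 0.898.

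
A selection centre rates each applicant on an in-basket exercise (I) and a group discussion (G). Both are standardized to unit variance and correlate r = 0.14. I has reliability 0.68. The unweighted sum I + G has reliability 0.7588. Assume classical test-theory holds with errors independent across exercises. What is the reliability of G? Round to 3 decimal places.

0.770

Var(I+G) = 2 + 2·0.14 = 2.280.
True-score variance = ρ_I + ρ_G + 2·0.14, so 0.7588 = (0.68 + ρ_G + 0.28) / 2.280.
ρ_G = 0.7588·2.280 − 0.68 − 0.28 = 0.770.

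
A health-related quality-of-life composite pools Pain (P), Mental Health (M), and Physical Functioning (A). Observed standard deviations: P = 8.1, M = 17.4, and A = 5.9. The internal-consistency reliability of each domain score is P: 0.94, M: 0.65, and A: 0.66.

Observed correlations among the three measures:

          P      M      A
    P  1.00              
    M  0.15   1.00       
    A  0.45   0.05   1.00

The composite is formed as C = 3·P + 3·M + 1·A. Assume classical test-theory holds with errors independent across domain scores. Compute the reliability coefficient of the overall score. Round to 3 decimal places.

Var(C) = 3²·8.1² + 3²·17.4² + 5.9² + 2·[9·8.1·17.4·0.15 + 3·8.1·5.9·0.45 + 3·17.4·5.9·0.05] = 3350.14 + 540.369 = 3890.51.
Because errors are independent across components, Cov(Tᵢ,Tⱼ) = Cov(Xᵢ,Xⱼ); the off-diagonal part of the true-score variance is the same as above.
True-score variance = [3²·8.1²·0.94 + 3²·17.4²·0.65 + 5.9²·0.66] + 540.369 = 2349.18 + 540.369 = 2889.55.
Reliability = 2889.55 / 3890.51 = 0.743.

0.743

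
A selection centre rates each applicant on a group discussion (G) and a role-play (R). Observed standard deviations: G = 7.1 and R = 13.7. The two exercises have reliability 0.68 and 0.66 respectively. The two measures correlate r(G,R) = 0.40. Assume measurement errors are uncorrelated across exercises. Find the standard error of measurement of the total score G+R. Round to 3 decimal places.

8.941

Var(total) = 238.1 + 77.816 = 315.916.
True-score variance = 158.154 + 77.816 = 235.97, so reliability = 0.7469.
Error variance = 315.916 − 235.97 = 79.9458; SEM = √79.9458 = 8.941.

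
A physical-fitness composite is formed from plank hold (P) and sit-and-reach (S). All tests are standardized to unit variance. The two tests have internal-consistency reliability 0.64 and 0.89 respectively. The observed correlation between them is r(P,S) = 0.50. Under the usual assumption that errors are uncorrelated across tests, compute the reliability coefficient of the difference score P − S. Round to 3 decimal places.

Var(P−S) = 1 + 1 − 2·0.50 = 2 − 1 = 1.
Under uncorrelated errors the observed covariances equal the true-score covariances, so only the own-variance terms attenuate.
True-score variance = [0.64 + 0.89] − 1 = 1.53 − 1 = 0.53.
Reliability = 0.53 / 1 = 0.530.

0.530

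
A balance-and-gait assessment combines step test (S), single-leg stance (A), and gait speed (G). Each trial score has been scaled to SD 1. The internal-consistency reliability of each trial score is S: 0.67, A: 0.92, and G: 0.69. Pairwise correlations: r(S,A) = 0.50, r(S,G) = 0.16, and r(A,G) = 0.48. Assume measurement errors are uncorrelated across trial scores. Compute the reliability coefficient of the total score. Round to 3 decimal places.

Var(S+A+G) = 3 + 2·[0.50 + 0.16 + 0.48] = 3 + 2.28 = 5.28.
Under uncorrelated errors the observed covariances equal the true-score covariances, so only the own-variance terms attenuate.
True-score variance = [0.67 + 0.92 + 0.69] + 2.28 = 2.28 + 2.28 = 4.56.
Reliability = 4.56 / 5.28 = 0.864.

0.864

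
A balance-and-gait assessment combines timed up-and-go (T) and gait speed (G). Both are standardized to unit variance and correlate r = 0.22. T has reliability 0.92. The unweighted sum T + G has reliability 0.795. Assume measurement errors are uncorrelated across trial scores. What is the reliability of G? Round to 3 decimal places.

0.580

Var(T+G) = 2 + 2·0.22 = 2.440.
True-score variance = ρ_T + ρ_G + 2·0.22, so 0.795 = (0.92 + ρ_G + 0.44) / 2.440.
ρ_G = 0.795·2.440 − 0.92 − 0.44 = 0.580.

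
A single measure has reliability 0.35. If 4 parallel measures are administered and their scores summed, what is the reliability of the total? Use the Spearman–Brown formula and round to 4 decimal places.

0.6829

ρ_k = kρ / (1 + (k−1)ρ) = 4·0.35 / (1 + 3·0.35) = 1.400 / 2.050 = 0.6829.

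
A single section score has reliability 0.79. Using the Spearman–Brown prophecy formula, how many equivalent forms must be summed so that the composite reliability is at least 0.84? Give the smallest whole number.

k ≥ ρ*(1−ρ₁)/(ρ₁(1−ρ*)) = 0.84·0.21 / (0.79·0.16) = 1.396.
Smallest integer k = 2.

2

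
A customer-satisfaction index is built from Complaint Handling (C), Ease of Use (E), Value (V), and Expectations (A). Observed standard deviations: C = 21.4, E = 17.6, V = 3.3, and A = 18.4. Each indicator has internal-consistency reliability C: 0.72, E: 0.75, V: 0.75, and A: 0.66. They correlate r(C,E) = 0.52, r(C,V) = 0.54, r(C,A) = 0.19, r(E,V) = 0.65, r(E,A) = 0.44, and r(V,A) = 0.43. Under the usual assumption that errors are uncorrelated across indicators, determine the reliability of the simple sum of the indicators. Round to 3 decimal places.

0.849

Var(C+E+V+A) = 21.4² + 17.6² + 3.3² + 18.4² + 2·[21.4·17.6·0.52 + 21.4·3.3·0.54 + 21.4·18.4·0.19 + 17.6·3.3·0.65 + 17.6·18.4·0.44 + 3.3·18.4·0.43] = 1117.17 + 1030.31 = 2147.48.
With uncorrelated errors the cross-covariances are all true-score covariance, so they carry over unchanged; only the diagonal terms shrink to ρᵢσᵢ².
True-score variance = [21.4²·0.72 + 17.6²·0.75 + 3.3²·0.75 + 18.4²·0.66] + 1030.31 = 793.668 + 1030.31 = 1823.97.
Reliability = 1823.97 / 2147.48 = 0.849.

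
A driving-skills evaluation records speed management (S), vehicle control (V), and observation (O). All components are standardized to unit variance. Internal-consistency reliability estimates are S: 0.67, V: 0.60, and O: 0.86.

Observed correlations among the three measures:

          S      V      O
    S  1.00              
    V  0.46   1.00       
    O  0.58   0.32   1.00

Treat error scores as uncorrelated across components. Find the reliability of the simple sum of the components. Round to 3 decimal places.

0.848

Var(S+V+O) = 3 + 2·[0.46 + 0.58 + 0.32] = 3 + 2.72 = 5.72.
Because errors are independent across components, Cov(Tᵢ,Tⱼ) = Cov(Xᵢ,Xⱼ); the off-diagonal part of the true-score variance is the same as above.
True-score variance = [0.67 + 0.60 + 0.86] + 2.72 = 2.13 + 2.72 = 4.85.
Reliability = 4.85 / 5.72 = 0.848.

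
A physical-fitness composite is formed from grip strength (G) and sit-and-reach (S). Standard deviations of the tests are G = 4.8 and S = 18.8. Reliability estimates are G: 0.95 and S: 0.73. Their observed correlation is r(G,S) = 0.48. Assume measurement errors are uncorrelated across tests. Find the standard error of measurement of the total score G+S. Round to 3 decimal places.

Var(total) = 376.48 + 86.6304 = 463.11.
True-score variance = 279.899 + 86.6304 = 366.53, so reliability = 0.7915.
Error variance = 463.11 − 366.53 = 96.5808; SEM = √96.5808 = 9.828.

9.828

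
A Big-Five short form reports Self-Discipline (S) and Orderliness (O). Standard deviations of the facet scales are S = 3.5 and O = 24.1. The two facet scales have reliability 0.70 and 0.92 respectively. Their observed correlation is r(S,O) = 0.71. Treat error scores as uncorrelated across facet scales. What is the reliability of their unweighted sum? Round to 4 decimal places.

0.9297

Var(S+O) = 3.5² + 24.1² + 2·[3.5·24.1·0.71] = 593.06 + 119.777 = 712.837.
Because errors are independent across components, Cov(Tᵢ,Tⱼ) = Cov(Xᵢ,Xⱼ); the off-diagonal part of the true-score variance is the same as above.
True-score variance = [3.5²·0.70 + 24.1²·0.92] + 119.777 = 542.92 + 119.777 = 662.697.
Reliability = 662.697 / 712.837 = 0.9297.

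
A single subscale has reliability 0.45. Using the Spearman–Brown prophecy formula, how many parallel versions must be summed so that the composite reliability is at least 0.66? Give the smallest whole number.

k ≥ ρ*(1−ρ₁)/(ρ₁(1−ρ*)) = 0.66·0.55 / (0.45·0.34) = 2.373.
Smallest integer k = 3.

3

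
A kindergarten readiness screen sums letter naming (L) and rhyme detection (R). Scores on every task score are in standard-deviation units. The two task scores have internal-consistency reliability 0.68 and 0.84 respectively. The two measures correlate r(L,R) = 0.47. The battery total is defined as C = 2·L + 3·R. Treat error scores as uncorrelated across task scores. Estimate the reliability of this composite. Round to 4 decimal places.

0.8541

Var(C) = 2² + 3² + 2·[6·0.47] = 13 + 5.64 = 18.64.
Under uncorrelated errors the observed covariances equal the true-score covariances, so only the own-variance terms attenuate.
True-score variance = [2²·0.68 + 3²·0.84] + 5.64 = 10.28 + 5.64 = 15.92.
Reliability = 15.92 / 18.64 = 0.8541.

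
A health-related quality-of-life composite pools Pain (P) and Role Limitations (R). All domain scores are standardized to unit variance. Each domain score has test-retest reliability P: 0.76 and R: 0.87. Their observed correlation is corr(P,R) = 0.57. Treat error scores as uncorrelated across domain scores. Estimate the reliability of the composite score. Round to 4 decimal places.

Var(P+R) = 2 + 2·[0.57] = 2 + 1.14 = 3.14.
Because errors are independent across components, Cov(Tᵢ,Tⱼ) = Cov(Xᵢ,Xⱼ); the off-diagonal part of the true-score variance is the same as above.
True-score variance = [0.76 + 0.87] + 1.14 = 1.63 + 1.14 = 2.77.
Reliability = 2.77 / 3.14 = 0.8822.

0.8822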